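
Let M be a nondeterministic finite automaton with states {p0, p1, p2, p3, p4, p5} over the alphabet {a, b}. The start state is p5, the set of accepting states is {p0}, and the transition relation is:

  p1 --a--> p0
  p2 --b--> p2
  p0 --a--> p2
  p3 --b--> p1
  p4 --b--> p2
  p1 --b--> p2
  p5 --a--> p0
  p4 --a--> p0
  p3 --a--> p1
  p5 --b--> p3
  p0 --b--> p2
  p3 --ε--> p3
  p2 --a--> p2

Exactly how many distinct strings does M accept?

The useful subgraph on states {p0, p1, p3, p5} is acyclic, so L(M) is finite; the longest accepting path visits 4 useful states, giving maximum string length 3.
Counting accepting paths from p5 by length: 1 of length 1, 2 of length 3. Total 3.

3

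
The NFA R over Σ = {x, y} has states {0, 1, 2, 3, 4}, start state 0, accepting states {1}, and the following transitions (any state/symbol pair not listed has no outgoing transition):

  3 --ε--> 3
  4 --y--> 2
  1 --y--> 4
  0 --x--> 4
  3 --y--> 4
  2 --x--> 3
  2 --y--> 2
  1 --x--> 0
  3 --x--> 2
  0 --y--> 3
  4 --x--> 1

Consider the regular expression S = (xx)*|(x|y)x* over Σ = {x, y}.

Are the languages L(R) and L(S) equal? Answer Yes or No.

No

The string yyx is accepted by R but rejected by S.
So L(R) ≠ L(S).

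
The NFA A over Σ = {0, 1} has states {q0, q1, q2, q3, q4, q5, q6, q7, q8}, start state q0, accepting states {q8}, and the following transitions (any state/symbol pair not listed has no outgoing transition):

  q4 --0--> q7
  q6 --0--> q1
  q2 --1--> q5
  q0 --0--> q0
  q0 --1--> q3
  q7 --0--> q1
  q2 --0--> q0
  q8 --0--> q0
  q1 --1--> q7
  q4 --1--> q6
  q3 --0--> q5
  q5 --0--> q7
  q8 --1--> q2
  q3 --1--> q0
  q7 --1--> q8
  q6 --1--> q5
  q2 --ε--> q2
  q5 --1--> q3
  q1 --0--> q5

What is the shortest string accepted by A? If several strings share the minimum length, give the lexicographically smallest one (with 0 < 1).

1001

A breadth-first search from q0 reaches an accepting state first via the path q0 → q3 → q5 → q7 → q8 on input 1001.
No string of length < 4 is accepted (BFS exhausts all shorter strings without reaching an accepting state), and 1001 is the lexicographically least accepting string of length 4.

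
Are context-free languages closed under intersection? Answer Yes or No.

No

{aⁿbⁿcᵐ : m,n≥0} and {aᵐbⁿcⁿ : m,n≥0} are both context-free, but their intersection {aⁿbⁿcⁿ : n≥0} is not (pumping lemma).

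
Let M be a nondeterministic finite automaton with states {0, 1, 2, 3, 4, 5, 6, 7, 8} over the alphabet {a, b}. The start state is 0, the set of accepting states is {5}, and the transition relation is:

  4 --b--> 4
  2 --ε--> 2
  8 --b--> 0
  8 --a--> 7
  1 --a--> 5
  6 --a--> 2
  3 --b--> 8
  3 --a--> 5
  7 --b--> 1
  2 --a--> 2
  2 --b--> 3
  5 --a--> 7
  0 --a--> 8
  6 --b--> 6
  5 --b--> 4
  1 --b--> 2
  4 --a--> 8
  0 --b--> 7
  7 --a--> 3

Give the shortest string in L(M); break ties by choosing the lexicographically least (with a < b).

baa

A breadth-first search from 0 reaches an accepting state first via the path 0 → 7 → 3 → 5 on input baa.
No string of length < 3 is accepted (BFS exhausts all shorter strings without reaching an accepting state), and baa is the lexicographically least accepting string of length 3.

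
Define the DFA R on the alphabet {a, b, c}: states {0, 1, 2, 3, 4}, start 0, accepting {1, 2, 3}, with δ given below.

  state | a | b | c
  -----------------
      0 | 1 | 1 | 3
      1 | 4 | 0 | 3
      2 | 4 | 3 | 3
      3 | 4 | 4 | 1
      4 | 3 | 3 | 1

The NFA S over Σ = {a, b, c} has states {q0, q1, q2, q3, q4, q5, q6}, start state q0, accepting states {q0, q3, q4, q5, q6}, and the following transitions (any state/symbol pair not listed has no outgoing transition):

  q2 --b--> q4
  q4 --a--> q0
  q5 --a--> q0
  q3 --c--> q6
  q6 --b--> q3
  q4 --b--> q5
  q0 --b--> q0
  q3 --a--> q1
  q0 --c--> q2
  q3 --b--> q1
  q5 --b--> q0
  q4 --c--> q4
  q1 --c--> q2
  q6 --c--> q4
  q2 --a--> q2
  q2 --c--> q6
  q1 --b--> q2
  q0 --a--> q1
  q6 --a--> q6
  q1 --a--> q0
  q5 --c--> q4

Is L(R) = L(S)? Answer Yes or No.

The string a is accepted by R but rejected by S.
So L(R) ≠ L(S).

No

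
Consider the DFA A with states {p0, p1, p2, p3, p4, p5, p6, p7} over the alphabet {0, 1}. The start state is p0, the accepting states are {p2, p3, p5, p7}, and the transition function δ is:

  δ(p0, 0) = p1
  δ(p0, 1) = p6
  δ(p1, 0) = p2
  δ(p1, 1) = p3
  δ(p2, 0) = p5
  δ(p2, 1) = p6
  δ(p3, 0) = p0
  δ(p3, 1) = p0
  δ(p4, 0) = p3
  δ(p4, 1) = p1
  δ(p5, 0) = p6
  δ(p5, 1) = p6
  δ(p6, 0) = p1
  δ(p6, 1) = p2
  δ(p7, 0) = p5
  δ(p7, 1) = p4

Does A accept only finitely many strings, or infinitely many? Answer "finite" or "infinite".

State p1 is reachable from the start and can reach an accepting state, and it lies on the cycle p1 → p2 → p5 → p6 → p1.
Traversing that cycle any number of times yields accepted strings of unbounded length, so the language is infinite.

infinite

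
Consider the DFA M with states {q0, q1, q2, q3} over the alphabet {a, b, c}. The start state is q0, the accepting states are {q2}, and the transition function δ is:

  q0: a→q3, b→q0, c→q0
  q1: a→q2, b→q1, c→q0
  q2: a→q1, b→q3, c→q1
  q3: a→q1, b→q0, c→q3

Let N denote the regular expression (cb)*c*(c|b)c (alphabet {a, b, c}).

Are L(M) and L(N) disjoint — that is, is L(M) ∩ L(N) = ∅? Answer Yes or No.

Converting the expression N to a DFA (subset construction, then merging equivalent states) gives the minimal DFA with states {n0, n1, n2, n3, n4, n5, n6, n7}, start state n0, accepting states {n4, n6, n7} and transitions n0: a→n1, b→n2, c→n3; n1: a→n1, b→n1, c→n1; n2: a→n1, b→n1, c→n4; n3: a→n1, b→n5, c→n6; n4: a→n1, b→n1, c→n1; n5: a→n1, b→n2, c→n7; n6: a→n1, b→n2, c→n6; n7: a→n1, b→n5, c→n6.
Exploring the product automaton M × N from the start pair (q0, n0), following both machines on each input symbol, reaches 11 state pairs: (q0, n0), (q3, n1), (q0, n2), (q0, n3), (q1, n1), (q0, n1), (q0, n4), (q0, n5), (q0, n6), (q2, n1), (q0, n7).
M accepts in {q2} and N accepts in {n4, n6, n7}; no reachable pair has both components accepting, so no string drives both machines to acceptance simultaneously and L(M) ∩ L(N) = ∅.
So no string is accepted by both, and the intersection is empty.

Yes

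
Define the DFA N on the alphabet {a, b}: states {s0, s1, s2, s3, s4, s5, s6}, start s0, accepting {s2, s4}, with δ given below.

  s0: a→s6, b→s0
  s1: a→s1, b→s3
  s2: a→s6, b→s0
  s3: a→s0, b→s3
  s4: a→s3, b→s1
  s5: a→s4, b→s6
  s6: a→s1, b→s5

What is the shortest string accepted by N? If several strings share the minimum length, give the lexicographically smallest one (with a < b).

A breadth-first search from s0 reaches an accepting state first via the path s0 → s6 → s5 → s4 on input aba.
No string of length < 3 is accepted (BFS exhausts all shorter strings without reaching an accepting state), and aba is the lexicographically least accepting string of length 3.

aba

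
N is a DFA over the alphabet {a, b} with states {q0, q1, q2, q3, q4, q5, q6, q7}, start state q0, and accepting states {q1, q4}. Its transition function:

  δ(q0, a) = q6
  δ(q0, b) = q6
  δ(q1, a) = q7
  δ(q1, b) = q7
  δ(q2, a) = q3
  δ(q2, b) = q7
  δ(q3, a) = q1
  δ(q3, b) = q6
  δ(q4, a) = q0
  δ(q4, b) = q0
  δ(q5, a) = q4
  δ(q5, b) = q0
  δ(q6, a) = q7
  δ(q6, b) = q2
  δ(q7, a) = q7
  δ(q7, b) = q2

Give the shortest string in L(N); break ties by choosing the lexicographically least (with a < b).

A breadth-first search from q0 reaches an accepting state first via the path q0 → q6 → q2 → q3 → q1 on input abaa.
No string of length < 4 is accepted (BFS exhausts all shorter strings without reaching an accepting state), and abaa is the lexicographically least accepting string of length 4.

abaa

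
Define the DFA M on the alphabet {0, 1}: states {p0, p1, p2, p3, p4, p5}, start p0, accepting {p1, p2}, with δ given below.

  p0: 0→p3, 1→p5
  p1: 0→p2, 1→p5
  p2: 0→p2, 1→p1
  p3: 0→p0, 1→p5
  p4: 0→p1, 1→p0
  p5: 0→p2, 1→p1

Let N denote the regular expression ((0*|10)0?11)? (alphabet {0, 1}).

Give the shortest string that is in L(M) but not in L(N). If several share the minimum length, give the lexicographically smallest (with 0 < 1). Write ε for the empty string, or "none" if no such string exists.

The string 10 is accepted by M but not by N.
No shorter string lies in the difference, and 10 is the lexicographically first length-2 string in L(M) \ L(N).

10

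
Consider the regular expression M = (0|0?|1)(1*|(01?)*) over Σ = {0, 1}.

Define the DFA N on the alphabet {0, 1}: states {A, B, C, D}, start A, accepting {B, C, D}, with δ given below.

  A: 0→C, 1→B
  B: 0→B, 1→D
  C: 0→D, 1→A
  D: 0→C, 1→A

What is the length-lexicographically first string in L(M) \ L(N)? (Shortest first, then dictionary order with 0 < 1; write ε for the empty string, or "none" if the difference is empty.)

The empty string ε is accepted by M but not by N.
Since ε is the unique shortest string, it is the required witness.

ε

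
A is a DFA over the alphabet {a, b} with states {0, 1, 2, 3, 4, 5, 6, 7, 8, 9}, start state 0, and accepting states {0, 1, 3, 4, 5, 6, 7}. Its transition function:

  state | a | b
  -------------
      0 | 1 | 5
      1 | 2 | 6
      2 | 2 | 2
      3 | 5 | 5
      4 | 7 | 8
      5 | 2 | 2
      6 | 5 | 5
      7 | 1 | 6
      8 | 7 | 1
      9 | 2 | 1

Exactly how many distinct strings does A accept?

6

The useful subgraph on states {0, 1, 5, 6} is acyclic, so L(A) is finite; the longest accepting path visits 4 useful states, giving maximum string length 3.
Counting accepting paths from 0 by length: 1 of length 0, 2 of length 1, 1 of length 2, 2 of length 3. Total 6.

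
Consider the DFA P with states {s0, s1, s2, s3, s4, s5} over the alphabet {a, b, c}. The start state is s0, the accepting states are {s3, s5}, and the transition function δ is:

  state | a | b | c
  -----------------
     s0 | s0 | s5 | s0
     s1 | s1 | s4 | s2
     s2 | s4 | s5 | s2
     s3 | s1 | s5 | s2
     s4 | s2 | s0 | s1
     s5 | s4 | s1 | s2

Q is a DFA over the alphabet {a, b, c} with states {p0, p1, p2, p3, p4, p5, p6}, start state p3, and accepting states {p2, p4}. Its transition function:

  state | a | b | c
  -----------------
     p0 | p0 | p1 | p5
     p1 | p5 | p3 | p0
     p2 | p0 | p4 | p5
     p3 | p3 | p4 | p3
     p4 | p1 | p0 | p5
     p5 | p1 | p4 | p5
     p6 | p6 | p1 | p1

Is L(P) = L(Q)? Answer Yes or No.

Yes

Exploring the product automaton P × Q from the start pair (s0, p3), following both machines on each input symbol, reaches 5 state pairs: (s0, p3), (s5, p4), (s4, p1), (s1, p0), (s2, p5).
P accepts in {s3, s5} and Q accepts in {p2, p4}. In every reachable pair the two components are either both accepting — (s5, p4) — or both non-accepting, so no string is accepted by exactly one of the machines: L(P) \ L(Q) and L(Q) \ L(P) are both empty.
Hence every string is accepted by P iff it is accepted by Q, and the two languages coincide.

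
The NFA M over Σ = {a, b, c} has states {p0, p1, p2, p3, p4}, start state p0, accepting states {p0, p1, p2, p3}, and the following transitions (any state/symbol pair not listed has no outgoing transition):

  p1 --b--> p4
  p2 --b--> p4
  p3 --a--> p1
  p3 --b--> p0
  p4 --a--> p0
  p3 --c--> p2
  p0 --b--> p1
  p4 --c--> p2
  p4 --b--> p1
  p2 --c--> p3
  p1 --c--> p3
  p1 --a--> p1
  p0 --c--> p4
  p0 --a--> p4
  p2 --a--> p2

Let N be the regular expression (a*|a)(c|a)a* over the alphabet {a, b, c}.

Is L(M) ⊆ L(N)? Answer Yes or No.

The empty string ε is in L(M) but not in L(N).
So L(M) ⊄ L(N).

No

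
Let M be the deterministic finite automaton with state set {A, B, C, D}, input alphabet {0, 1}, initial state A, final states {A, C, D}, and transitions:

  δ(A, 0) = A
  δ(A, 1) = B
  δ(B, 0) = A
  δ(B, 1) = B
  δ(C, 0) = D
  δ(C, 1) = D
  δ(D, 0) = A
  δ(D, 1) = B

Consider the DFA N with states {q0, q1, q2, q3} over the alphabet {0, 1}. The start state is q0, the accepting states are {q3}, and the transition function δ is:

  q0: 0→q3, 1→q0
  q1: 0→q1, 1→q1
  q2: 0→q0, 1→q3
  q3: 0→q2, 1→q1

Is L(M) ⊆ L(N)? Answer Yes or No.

No

The empty string ε is in L(M) but not in L(N).
So L(M) ⊄ L(N).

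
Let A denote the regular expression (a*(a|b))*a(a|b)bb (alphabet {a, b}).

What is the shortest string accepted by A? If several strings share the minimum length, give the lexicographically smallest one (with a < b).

aabb

By inspection of the expression, no string of length less than 4 matches, and aabb is the lexicographically first match of length 4.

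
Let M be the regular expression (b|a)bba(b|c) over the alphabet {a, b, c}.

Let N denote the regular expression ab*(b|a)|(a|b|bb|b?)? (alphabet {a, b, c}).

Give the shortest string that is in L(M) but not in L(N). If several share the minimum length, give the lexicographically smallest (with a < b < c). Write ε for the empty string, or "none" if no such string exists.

abbab

The string abbab is accepted by M but not by N.
No shorter string lies in the difference, and abbab is the lexicographically first length-5 string in L(M) \ L(N).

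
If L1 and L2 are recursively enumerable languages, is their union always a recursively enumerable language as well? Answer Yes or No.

Yes

Simulate recognisers for L₁ and L₂ in parallel, alternating one step of each, and accept as soon as either accepts.
So the recursively enumerable languages are closed under union.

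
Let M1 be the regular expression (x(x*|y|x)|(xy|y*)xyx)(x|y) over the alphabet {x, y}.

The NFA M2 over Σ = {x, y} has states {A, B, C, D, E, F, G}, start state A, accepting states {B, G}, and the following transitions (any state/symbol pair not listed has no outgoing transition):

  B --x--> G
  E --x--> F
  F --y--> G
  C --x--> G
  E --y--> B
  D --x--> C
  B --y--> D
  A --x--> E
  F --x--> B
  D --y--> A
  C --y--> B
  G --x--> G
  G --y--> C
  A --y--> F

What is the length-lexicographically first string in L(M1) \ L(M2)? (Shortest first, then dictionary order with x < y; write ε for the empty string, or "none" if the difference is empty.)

xx

The string xx is accepted by M1 but not by M2.
No shorter string lies in the difference, and xx is the lexicographically first length-2 string in L(M1) \ L(M2).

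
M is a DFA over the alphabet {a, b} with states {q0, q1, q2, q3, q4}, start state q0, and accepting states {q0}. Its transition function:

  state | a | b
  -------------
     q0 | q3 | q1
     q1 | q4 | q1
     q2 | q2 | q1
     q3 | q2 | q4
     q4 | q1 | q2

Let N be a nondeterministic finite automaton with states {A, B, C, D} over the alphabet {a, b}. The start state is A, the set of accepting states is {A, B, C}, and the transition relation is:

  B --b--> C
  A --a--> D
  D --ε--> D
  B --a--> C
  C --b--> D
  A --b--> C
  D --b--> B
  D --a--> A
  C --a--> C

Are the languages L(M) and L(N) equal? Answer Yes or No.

The string b is accepted by N but rejected by M.
So L(M) ≠ L(N).

No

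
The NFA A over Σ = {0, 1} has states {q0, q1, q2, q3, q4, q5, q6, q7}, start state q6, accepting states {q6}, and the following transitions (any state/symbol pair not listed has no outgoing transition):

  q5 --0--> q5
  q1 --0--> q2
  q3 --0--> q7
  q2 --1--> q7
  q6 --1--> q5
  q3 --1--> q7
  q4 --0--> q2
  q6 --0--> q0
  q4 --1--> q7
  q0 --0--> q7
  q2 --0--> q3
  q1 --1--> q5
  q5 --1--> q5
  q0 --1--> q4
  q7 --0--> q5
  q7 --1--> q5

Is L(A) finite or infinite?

The useful states (reachable from q6 and able to reach an accepting state) are {q6}.
Restricted to these states the transition graph has no cycle, so every accepting path has bounded length and L is finite.

finite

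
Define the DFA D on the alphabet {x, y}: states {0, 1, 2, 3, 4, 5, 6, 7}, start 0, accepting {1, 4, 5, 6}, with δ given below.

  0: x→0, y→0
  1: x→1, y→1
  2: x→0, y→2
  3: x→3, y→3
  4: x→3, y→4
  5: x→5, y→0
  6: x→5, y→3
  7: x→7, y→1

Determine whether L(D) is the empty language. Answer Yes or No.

The states reachable from the start state are {0}.
None of the accepting states {1, 4, 5, 6} is reachable, so no string is accepted and L(D) = ∅.

Yes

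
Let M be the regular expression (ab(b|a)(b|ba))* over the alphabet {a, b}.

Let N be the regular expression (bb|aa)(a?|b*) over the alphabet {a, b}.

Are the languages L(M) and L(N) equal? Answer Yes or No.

The empty string ε is accepted by M but rejected by N.
So L(M) ≠ L(N).

No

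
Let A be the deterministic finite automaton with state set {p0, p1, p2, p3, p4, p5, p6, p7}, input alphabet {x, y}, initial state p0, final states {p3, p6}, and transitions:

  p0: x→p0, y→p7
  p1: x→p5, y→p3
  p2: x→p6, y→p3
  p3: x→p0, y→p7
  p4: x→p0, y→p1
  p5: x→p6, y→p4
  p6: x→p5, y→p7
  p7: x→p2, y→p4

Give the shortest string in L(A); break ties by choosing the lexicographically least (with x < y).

A breadth-first search from p0 reaches an accepting state first via the path p0 → p7 → p2 → p6 on input yxx.
No string of length < 3 is accepted (BFS exhausts all shorter strings without reaching an accepting state), and yxx is the lexicographically least accepting string of length 3.

yxx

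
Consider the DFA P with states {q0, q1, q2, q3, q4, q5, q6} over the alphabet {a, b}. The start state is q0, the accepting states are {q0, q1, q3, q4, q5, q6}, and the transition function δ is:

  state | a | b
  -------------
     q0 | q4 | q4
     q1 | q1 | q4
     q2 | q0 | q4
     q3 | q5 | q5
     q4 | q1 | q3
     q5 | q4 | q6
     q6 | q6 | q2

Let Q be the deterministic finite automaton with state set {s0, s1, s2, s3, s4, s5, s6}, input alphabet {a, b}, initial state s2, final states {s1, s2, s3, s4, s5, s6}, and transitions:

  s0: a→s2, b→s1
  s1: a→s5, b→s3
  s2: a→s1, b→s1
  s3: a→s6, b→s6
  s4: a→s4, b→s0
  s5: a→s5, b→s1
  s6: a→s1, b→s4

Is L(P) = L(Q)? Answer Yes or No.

Exploring the product automaton P × Q from the start pair (q0, s2), following both machines on each input symbol, reaches 7 state pairs: (q0, s2), (q4, s1), (q1, s5), (q3, s3), (q5, s6), (q6, s4), (q2, s0).
P accepts in {q0, q1, q3, q4, q5, q6} and Q accepts in {s1, s2, s3, s4, s5, s6}. In every reachable pair the two components are either both accepting — (q0, s2), (q4, s1), (q1, s5), (q3, s3), (q5, s6), (q6, s4) — or both non-accepting, so no string is accepted by exactly one of the machines: L(P) \ L(Q) and L(Q) \ L(P) are both empty.
Hence every string is accepted by P iff it is accepted by Q, and the two languages coincide.

Yes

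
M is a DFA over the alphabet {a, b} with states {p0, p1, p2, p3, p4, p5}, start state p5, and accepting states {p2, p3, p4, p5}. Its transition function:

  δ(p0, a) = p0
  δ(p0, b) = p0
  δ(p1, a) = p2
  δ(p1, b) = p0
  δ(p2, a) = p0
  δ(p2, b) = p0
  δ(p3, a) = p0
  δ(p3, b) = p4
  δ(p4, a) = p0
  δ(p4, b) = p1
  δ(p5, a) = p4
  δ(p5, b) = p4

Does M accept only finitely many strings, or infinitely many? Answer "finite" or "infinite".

finite

The useful states (reachable from p5 and able to reach an accepting state) are {p1, p2, p4, p5}.
Restricted to these states the transition graph has no cycle, so every accepting path has bounded length and L is finite.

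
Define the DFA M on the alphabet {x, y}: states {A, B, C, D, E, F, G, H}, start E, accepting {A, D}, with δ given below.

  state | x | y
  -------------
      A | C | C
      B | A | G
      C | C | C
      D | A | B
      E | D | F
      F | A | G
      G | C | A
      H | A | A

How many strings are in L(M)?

6

The useful subgraph on states {A, B, D, E, F, G} is acyclic, so L(M) is finite; the longest accepting path visits 5 useful states, giving maximum string length 4.
Counting accepting paths from E by length: 1 of length 1, 2 of length 2, 2 of length 3, 1 of length 4. Total 6.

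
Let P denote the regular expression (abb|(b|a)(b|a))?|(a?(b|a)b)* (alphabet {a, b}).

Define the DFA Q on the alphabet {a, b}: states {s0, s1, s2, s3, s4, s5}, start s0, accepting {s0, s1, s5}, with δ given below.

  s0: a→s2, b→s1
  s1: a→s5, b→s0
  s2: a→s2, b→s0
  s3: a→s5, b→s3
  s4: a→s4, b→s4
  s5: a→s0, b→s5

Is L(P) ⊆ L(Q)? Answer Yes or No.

The string aa is in L(P) but not in L(Q).
So L(P) ⊄ L(Q).

No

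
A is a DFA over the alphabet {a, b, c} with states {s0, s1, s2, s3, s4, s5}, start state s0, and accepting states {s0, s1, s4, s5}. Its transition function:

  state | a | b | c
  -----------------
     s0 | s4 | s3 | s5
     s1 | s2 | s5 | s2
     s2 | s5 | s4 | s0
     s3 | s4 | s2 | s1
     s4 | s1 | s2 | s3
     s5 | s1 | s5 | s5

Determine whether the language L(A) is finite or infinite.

State s0 is reachable from the start and can reach an accepting state, and it lies on the cycle s0 → s3 → s1 → s2 → s0.
Traversing that cycle any number of times yields accepted strings of unbounded length, so the language is infinite.

infinite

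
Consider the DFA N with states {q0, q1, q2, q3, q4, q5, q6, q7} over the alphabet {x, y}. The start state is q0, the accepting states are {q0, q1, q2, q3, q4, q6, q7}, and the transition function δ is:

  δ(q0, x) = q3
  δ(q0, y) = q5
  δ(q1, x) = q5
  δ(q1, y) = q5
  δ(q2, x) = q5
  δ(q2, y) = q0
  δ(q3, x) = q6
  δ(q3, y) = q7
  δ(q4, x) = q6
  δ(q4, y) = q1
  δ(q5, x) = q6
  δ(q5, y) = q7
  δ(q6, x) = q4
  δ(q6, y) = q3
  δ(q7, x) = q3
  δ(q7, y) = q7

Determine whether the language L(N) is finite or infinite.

infinite

State q3 is reachable from the start and can reach an accepting state, and it lies on the cycle q3 → q6 → q3.
Traversing that cycle any number of times yields accepted strings of unbounded length, so the language is infinite.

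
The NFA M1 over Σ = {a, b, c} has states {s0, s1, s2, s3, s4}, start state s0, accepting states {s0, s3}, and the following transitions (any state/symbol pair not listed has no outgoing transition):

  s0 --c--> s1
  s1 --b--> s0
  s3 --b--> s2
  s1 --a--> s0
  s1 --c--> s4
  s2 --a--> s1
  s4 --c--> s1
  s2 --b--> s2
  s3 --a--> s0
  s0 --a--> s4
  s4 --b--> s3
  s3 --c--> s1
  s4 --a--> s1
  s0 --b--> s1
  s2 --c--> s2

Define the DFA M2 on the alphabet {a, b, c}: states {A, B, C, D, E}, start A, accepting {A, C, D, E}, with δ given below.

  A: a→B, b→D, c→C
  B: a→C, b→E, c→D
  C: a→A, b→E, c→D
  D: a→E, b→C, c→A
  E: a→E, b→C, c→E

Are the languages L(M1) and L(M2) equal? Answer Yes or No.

No

The string ccca is accepted by M1 but rejected by M2.
So L(M1) ≠ L(M2).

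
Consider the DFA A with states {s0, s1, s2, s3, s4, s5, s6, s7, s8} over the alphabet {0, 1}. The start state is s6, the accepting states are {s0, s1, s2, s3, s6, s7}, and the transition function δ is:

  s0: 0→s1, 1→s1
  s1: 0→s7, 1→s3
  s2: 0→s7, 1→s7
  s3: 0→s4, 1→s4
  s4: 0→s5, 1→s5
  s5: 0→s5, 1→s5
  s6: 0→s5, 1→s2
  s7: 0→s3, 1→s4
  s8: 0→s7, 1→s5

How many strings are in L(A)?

The useful subgraph on states {s2, s3, s6, s7} is acyclic, so L(A) is finite; the longest accepting path visits 4 useful states, giving maximum string length 3.
Counting accepting paths from s6 by length: 1 of length 0, 1 of length 1, 2 of length 2, 2 of length 3. Total 6.

6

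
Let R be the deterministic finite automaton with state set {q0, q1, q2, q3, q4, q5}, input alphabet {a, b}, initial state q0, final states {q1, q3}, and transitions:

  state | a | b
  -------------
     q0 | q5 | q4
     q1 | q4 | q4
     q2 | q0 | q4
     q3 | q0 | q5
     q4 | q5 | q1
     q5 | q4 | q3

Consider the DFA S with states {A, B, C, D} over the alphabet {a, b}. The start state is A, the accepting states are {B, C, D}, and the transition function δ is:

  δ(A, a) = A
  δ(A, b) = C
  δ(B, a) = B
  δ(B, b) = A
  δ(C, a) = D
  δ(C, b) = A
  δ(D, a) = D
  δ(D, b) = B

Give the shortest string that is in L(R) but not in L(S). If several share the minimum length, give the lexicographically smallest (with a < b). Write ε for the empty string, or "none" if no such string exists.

The string bb is accepted by R but not by S.
No shorter string lies in the difference, and bb is the lexicographically first length-2 string in L(R) \ L(S).

bb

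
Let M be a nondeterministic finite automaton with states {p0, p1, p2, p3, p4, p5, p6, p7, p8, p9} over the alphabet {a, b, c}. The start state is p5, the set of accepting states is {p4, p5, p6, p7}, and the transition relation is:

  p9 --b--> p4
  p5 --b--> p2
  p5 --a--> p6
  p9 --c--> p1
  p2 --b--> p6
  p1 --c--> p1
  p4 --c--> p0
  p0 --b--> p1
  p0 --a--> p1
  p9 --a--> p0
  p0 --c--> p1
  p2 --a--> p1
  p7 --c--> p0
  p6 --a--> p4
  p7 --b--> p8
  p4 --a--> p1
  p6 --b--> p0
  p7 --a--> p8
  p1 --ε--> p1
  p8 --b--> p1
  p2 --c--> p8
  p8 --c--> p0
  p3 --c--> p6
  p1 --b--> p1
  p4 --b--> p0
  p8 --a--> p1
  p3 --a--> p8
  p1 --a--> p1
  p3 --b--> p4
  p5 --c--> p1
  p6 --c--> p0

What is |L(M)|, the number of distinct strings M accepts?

5

The useful subgraph on states {p2, p4, p5, p6} is acyclic, so L(M) is finite; the longest accepting path visits 4 useful states, giving maximum string length 3.
Counting accepting paths from p5 by length: 1 of length 0, 1 of length 1, 2 of length 2, 1 of length 3. Total 5.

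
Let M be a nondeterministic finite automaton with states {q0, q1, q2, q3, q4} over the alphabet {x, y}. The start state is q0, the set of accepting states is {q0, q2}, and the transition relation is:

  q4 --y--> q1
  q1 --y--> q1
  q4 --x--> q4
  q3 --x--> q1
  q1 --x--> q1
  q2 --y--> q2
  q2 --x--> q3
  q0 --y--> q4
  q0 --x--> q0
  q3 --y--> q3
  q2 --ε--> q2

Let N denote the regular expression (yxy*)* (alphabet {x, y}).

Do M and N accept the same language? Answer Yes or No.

The string x is accepted by M but rejected by N.
So L(M) ≠ L(N).

No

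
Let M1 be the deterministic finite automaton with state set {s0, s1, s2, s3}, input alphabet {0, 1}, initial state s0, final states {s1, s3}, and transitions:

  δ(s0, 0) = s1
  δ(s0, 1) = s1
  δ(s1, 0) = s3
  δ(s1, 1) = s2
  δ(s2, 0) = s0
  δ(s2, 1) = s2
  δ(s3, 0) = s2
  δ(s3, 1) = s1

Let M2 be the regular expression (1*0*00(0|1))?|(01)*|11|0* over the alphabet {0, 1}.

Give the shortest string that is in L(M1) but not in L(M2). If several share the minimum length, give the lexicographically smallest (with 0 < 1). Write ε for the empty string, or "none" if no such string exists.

1

The string 1 is accepted by M1 but not by M2.
No shorter string lies in the difference, and 1 is the lexicographically first length-1 string in L(M1) \ L(M2).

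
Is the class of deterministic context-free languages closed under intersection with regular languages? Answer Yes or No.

Run the DPDA and a DFA for the regular language in lock-step (product of the two finite controls, one shared stack, the DFA component advancing only on genuine input moves); the result is still deterministic and accepts when both components accept.
So the deterministic context-free languages are closed under intersection with a regular language.

Yes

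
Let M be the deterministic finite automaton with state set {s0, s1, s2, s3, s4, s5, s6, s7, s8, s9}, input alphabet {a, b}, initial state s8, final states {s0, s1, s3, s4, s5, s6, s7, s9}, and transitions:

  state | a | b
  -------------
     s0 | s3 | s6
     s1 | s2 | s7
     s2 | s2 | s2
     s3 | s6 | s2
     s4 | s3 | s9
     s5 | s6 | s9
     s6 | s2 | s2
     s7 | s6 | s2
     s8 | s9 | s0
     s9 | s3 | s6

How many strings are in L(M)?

8

The useful subgraph on states {s0, s3, s6, s8, s9} is acyclic, so L(M) is finite; the longest accepting path visits 4 useful states, giving maximum string length 3.
Counting accepting paths from s8 by length: 2 of length 1, 4 of length 2, 2 of length 3. Total 8.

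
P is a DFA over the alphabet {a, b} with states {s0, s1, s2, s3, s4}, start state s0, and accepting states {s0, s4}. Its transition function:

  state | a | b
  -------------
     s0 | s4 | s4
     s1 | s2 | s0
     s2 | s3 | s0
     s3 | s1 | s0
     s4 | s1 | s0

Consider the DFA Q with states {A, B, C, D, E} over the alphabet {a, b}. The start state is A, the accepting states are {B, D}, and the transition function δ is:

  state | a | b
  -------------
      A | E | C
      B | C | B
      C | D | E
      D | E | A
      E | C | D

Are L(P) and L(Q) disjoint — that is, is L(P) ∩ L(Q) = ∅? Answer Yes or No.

The string ab is accepted by both P and Q.
Hence L(P) ∩ L(Q) ≠ ∅.

No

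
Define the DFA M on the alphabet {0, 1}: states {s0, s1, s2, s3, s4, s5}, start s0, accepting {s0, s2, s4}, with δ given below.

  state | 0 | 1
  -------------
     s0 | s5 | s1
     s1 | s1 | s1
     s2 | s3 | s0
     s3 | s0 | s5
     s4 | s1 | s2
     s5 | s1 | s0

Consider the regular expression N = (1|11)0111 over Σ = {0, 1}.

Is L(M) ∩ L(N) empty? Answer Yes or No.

Converting the expression N to a DFA (subset construction, then merging equivalent states) gives the minimal DFA with states {n0, n1, n2, n3, n4, n5, n6, n7}, start state n0, accepting states {n7} and transitions n0: 0→n1, 1→n2; n1: 0→n1, 1→n1; n2: 0→n3, 1→n4; n3: 0→n1, 1→n5; n4: 0→n3, 1→n1; n5: 0→n1, 1→n6; n6: 0→n1, 1→n7; n7: 0→n1, 1→n1.
Exploring the product automaton M × N from the start pair (s0, n0), following both machines on each input symbol, reaches 10 state pairs: (s0, n0), (s5, n1), (s1, n2), (s1, n1), (s0, n1), (s1, n3), (s1, n4), (s1, n5), (s1, n6), (s1, n7).
M accepts in {s0, s2, s4} and N accepts in {n7}; no reachable pair has both components accepting, so no string drives both machines to acceptance simultaneously and L(M) ∩ L(N) = ∅.
So no string is accepted by both, and the intersection is empty.

Yes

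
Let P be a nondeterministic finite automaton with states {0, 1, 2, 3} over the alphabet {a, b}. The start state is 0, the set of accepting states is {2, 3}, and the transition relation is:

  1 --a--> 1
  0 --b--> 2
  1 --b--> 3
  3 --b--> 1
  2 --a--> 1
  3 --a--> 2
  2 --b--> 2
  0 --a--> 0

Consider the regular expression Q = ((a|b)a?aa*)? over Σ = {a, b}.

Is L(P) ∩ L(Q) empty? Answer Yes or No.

Yes

Converting the expression Q to a DFA (subset construction, then merging equivalent states) gives the minimal DFA with states {q0, q1, q2, q3}, start state q0, accepting states {q0, q2} and transitions q0: a→q1, b→q1; q1: a→q2, b→q3; q2: a→q2, b→q3; q3: a→q3, b→q3.
Exploring the product automaton P × Q from the start pair (0, q0), following both machines on each input symbol, reaches 8 state pairs: (0, q0), (0, q1), (2, q1), (0, q2), (2, q3), (1, q2), (1, q3), (3, q3).
P accepts in {2, 3} and Q accepts in {q0, q2}; no reachable pair has both components accepting, so no string drives both machines to acceptance simultaneously and L(P) ∩ L(Q) = ∅.
So no string is accepted by both, and the intersection is empty.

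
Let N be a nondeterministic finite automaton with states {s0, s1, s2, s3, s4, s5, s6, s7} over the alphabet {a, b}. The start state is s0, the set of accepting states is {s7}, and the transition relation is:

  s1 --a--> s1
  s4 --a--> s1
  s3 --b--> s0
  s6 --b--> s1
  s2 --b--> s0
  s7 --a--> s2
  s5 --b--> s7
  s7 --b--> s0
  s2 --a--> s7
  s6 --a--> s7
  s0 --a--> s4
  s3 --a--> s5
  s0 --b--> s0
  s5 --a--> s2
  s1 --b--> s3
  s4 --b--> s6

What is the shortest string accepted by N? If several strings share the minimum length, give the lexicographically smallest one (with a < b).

A breadth-first search from s0 reaches an accepting state first via the path s0 → s4 → s6 → s7 on input aba.
No string of length < 3 is accepted (BFS exhausts all shorter strings without reaching an accepting state), and aba is the lexicographically least accepting string of length 3.

aba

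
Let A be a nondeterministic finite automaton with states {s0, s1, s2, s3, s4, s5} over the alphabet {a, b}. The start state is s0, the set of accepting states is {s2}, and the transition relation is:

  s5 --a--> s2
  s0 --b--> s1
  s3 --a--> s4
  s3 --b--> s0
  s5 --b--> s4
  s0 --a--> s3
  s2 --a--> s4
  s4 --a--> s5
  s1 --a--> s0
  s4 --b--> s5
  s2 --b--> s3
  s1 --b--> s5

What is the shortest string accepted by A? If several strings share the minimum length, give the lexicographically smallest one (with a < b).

bba

A breadth-first search from s0 reaches an accepting state first via the path s0 → s1 → s5 → s2 on input bba.
No string of length < 3 is accepted (BFS exhausts all shorter strings without reaching an accepting state), and bba is the lexicographically least accepting string of length 3.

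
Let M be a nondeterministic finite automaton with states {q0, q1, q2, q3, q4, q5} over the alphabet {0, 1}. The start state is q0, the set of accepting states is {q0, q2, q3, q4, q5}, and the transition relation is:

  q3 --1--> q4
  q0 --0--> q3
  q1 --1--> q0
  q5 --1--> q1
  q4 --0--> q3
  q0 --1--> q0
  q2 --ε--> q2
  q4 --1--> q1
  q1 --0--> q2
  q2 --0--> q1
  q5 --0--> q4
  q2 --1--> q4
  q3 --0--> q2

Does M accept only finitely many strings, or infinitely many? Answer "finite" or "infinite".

State q0 is reachable from the start and can reach an accepting state, and it lies on the cycle q0 → q0.
Traversing that cycle any number of times yields accepted strings of unbounded length, so the language is infinite.

infinite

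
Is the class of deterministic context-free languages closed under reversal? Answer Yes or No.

No

L = {c bⁿaⁿ : n≥0} ∪ {d b²ⁿaⁿ : n≥0} is a DCFL: the first symbol tells a deterministic PDA whether to pop one or two b's per a. Its reversal Lᴿ = {aⁿbⁿ c : n≥0} ∪ {aⁿb²ⁿ d : n≥0} is not. DCFLs are closed under right quotient by regular languages, and Lᴿ/{c, d} = {aⁿbⁿ : n≥0} ∪ {aⁿb²ⁿ : n≥0} — the standard context-free language accepted by no deterministic PDA (intuitively the machine would have to commit to a b-to-a ratio before the distinguishing marker arrives; formally, a DPDA for it would have a single run on aⁿb²ⁿ, accepting after the prefix aⁿbⁿ and accepting again after n more b's; an ordinary PDA that simulates it on a's and b's and, at any moment when it is accepting, may switch to reading only a fresh letter e while feeding each e to the simulation as a b, would accept aⁱbʲeᵏ (k≥1) exactly when both aⁱbʲ and aⁱbʲ⁺ᵏ are in the language, i.e. its language intersected with the regular set a*b*e⁺ would be exactly {aⁿbⁿeⁿ : n≥1} — impossible, since context-free languages are closed under intersection with regular sets and {aⁿbⁿeⁿ} is not context-free). So Lᴿ cannot be a DCFL.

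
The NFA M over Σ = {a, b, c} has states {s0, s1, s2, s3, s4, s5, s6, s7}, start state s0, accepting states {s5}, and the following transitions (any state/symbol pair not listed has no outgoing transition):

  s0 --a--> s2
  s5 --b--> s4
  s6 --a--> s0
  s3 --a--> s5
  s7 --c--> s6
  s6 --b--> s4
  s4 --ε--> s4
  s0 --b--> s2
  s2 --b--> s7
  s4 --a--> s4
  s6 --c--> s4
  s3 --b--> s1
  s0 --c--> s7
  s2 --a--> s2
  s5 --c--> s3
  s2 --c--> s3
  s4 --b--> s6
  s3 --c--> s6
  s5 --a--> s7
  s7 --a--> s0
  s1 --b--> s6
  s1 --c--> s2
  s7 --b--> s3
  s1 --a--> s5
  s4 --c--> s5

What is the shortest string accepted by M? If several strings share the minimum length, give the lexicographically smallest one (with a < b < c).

aca

A breadth-first search from s0 reaches an accepting state first via the path s0 → s2 → s3 → s5 on input aca.
No string of length < 3 is accepted (BFS exhausts all shorter strings without reaching an accepting state), and aca is the lexicographically least accepting string of length 3.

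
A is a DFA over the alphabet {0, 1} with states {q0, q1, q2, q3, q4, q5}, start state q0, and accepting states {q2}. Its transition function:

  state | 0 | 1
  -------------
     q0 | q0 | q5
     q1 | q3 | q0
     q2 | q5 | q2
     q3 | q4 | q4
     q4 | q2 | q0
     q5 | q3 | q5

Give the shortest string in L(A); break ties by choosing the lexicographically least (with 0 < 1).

1000

A breadth-first search from q0 reaches an accepting state first via the path q0 → q5 → q3 → q4 → q2 on input 1000.
No string of length < 4 is accepted (BFS exhausts all shorter strings without reaching an accepting state), and 1000 is the lexicographically least accepting string of length 4.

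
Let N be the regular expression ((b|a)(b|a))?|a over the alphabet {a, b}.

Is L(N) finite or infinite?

finite

The expression contains no Kleene star (every subexpression denotes a finite set), so L(N) is finite.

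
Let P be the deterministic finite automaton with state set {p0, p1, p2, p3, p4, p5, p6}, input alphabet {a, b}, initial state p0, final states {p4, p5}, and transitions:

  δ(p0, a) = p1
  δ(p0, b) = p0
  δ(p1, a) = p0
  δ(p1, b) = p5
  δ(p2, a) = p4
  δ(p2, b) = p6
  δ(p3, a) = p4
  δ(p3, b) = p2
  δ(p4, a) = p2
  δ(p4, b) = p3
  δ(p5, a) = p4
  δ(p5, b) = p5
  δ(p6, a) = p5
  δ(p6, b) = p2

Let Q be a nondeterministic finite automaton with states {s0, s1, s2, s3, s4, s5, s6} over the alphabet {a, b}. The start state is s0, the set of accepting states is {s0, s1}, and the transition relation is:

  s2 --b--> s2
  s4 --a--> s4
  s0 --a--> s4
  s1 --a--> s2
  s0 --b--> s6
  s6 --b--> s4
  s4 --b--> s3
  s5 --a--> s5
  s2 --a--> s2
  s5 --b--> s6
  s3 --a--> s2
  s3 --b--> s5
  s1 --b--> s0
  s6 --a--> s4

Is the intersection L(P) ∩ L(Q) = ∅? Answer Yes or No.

Exploring the product automaton P × Q from the start pair (p0, s0), following both machines on each input symbol, reaches 26 state pairs: (p0, s0), (p1, s4), (p0, s6), (p0, s4), (p5, s3), (p0, s3), (p4, s2), (p5, s5), (p1, s2), (p0, s5), (p2, s2), (p3, s2), (p4, s5), (p5, s6), (p0, s2), (p5, s2), (p1, s5), (p6, s2), (p2, s5), (p3, s6), (p4, s4), (p5, s4), (p6, s6), (p2, s4), (p3, s3), (p6, s3).
P accepts in {p4, p5} and Q accepts in {s0, s1}; no reachable pair has both components accepting, so no string drives both machines to acceptance simultaneously and L(P) ∩ L(Q) = ∅.
So no string is accepted by both, and the intersection is empty.

Yes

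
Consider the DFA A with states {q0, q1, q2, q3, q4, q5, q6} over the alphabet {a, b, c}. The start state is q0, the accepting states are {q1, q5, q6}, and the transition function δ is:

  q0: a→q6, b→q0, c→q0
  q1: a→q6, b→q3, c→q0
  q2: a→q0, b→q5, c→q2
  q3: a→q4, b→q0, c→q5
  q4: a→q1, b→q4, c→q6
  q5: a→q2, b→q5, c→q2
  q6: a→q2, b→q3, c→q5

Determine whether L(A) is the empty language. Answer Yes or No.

The string a is accepted: the run q0 → q6 ends in the accepting state q6.
Since at least one string is accepted, L(A) is not empty.

No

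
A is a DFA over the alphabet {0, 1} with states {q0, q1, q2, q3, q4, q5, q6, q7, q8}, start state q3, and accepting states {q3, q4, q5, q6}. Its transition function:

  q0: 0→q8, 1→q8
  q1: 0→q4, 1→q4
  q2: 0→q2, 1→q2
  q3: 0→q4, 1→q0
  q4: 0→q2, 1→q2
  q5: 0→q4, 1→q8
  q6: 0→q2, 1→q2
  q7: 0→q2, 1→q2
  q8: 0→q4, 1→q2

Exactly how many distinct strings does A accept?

The useful subgraph on states {q0, q3, q4, q8} is acyclic, so L(A) is finite; the longest accepting path visits 4 useful states, giving maximum string length 3.
Counting accepting paths from q3 by length: 1 of length 0, 1 of length 1, 2 of length 3. Total 4.

4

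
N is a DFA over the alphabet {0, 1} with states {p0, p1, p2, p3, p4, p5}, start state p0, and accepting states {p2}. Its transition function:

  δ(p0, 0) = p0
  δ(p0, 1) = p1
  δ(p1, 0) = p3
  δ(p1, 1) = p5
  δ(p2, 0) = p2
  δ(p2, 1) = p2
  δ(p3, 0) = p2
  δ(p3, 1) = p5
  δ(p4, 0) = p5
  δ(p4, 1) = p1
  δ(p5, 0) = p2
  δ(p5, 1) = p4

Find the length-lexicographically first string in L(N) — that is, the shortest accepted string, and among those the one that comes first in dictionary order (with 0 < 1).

A breadth-first search from p0 reaches an accepting state first via the path p0 → p1 → p3 → p2 on input 100.
No string of length < 3 is accepted (BFS exhausts all shorter strings without reaching an accepting state), and 100 is the lexicographically least accepting string of length 3.

100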